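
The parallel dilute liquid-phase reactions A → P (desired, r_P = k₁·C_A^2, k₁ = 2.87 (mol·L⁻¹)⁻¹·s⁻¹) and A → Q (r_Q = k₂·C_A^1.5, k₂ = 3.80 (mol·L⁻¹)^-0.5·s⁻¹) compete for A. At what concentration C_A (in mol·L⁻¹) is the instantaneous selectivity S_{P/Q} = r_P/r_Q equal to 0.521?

0.476 mol·L⁻¹

S_{P/Q} = (k₁/k₂)·C_A^0.5 ⇒ C_A = (S·k₂/k₁)^(2).
= (0.521×3.80/2.87)^(2) = (0.6898)^(2) = 0.476 mol·L⁻¹.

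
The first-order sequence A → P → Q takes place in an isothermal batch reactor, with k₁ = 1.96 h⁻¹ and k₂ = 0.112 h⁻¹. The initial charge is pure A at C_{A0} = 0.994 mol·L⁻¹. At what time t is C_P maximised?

The intermediate peaks when r₁ = r₂, i.e. k₁e^(−k₁t) = k₂e^(−k₂t), giving t_opt = ln(k₂/k₁)/(k₂−k₁).
= ln(0.112/1.96)/(0.112−1.96) = ln(0.05714)/-1.848 = -2.862/-1.848 = 1.55 h.

1.55 h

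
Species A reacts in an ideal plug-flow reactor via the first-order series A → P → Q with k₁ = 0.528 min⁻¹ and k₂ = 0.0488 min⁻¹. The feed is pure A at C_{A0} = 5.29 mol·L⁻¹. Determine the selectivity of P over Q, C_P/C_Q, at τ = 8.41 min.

For first-order series with pure A initially, C_P(τ) = k₁C_{A0}/(k₂−k₁)·(e^(−k₁τ) − e^(−k₂τ)).
e^(−k₁τ) = e^(−0.528×8.41) = e^(−4.440) = 0.01179; e^(−k₂τ) = e^(−0.4104) = 0.6634.
C_P = 0.528×5.29/(0.0488−0.528) × (0.01179−0.6634) = (-5.829)×(-0.6516) = 3.798 mol·L⁻¹.
C_A = C_{A0}e^(−k₁τ) = 0.06237 mol·L⁻¹, so C_Q = C_{A0}−C_A−C_P = 1.430 mol·L⁻¹; C_P/C_Q = 2.66.

2.66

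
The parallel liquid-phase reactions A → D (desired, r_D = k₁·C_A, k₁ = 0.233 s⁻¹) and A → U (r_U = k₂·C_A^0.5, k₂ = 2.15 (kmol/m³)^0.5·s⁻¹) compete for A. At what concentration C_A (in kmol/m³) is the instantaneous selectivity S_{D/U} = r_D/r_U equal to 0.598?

S_{D/U} = (k₁/k₂)·C_A^0.5 ⇒ C_A = (S·k₂/k₁)^(2).
= (0.598×2.15/0.233)^(2) = (5.518)^(2) = 30.4 kmol/m³.

30.4 kmol/m³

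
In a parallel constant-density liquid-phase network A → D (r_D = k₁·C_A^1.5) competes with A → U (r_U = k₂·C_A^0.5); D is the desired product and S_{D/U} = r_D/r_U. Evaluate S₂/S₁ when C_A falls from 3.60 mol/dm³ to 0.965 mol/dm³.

0.268

S_{D/U} = (k₁/k₂)·C_A, so S₂/S₁ = (C_{A,2}/C_{A,1}).
= 0.965/3.60 = 0.268.
Selectivity toward D falls as C_A falls — high-concentration operation is favoured.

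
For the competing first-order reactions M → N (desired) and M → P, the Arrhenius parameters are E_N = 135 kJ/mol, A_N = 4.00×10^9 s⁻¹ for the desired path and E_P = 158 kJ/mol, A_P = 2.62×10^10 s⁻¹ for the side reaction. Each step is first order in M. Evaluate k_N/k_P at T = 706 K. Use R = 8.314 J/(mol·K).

7.68

Since both paths have the same order in M, the concentration cancels and S_{N/P} = k_N/k_P = (A_N/A_P)·exp[(E_P−E_N)/(RT)].
(E_P−E_N)/(RT) = (158−135)×10³/(8.314×706) = 23000/5870 = 3.918.
k_N/k_P = (4.00×10^9/2.62×10^10)·exp(3.918) = 0.1527 × 50.32 = 7.68.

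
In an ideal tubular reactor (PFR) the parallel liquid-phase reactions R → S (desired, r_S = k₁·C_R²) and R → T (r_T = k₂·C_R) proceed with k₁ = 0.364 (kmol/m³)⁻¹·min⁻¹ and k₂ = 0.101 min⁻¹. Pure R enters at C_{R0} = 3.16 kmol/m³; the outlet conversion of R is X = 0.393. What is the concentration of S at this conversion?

C_R = C_{R0}(1−X) = 1.918 kmol/m³.
Along a PFR/batch, dC_T/dC_R = −r_T/(r_S+r_T) = −k₂/(k₂+k₁·C_R).
Integrating from C_{R0} to C_R: C_T = (0.101/0.364)·ln[(0.101+0.364·3.16)/(0.101+0.364·1.92)] = 0.2775·ln(1.251/0.7992) = 0.1244 kmol/m³.
Then C_S = (C_{R0}−C_R) − C_T = 1.242 − 0.1244 = 1.117 kmol/m³.

1.12 kmol/m³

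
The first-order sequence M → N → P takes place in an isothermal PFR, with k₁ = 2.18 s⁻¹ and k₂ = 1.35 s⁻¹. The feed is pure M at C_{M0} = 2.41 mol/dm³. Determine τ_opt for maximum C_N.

For first-order series the maximum of C_N occurs at τ_opt = ln(k₂/k₁)/(k₂−k₁).
= ln(1.35/2.18)/(1.35−2.18) = ln(0.6193)/-0.8300 = -0.4792/-0.8300 = 0.577 s.

0.577 s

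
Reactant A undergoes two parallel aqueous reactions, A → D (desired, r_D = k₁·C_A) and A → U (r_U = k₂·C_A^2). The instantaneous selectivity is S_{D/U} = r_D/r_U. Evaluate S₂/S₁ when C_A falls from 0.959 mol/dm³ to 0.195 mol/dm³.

4.92

S_{D/U} = (k₁/k₂)·C_A⁻¹, so S₂/S₁ = (C_{A,2}/C_{A,1})⁻¹.
= 0.959/0.195 = 4.92.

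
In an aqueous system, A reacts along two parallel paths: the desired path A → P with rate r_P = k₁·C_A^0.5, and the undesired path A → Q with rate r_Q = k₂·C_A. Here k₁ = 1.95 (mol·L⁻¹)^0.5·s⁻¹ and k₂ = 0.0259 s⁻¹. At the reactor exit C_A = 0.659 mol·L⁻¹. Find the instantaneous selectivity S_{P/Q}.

92.7

S_{P/Q} = r_P/r_Q = (k₁·C_A^0.5)/(k₂·C_A) = (k₁/k₂)·C_A^-0.5.
= (1.95×0.6590^0.5) / (0.0259×0.6590) = 1.583/0.01707 = 92.7.
The undesired path is higher order in A, so low C_A (CSTR or dilute feed) favours P.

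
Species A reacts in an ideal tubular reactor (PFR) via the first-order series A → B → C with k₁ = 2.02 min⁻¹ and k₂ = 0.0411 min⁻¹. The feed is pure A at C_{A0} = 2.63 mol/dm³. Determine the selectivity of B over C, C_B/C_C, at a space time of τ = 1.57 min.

20.8

For first-order series with pure A initially, C_B(τ) = k₁C_{A0}/(k₂−k₁)·(e^(−k₁τ) − e^(−k₂τ)).
e^(−k₁τ) = e^(−2.02×1.57) = e^(−3.171) = 0.04194; e^(−k₂τ) = e^(−0.06453) = 0.9375.
C_B = 2.02×2.63/(0.0411−2.02) × (0.04194−0.9375) = (-2.685)×(-0.8956) = 2.404 mol/dm³.
C_A = C_{A0}e^(−k₁τ) = 0.1103 mol/dm³, so C_C = C_{A0}−C_A−C_B = 0.1154 mol/dm³; C_B/C_C = 20.8.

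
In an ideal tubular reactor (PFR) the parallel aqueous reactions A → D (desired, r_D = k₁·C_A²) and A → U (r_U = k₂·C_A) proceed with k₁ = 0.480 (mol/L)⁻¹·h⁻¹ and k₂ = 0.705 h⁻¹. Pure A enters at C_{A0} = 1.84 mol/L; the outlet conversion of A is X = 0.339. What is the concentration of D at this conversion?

C_A = C_{A0}(1−X) = 1.216 mol/L.
Along a PFR/batch, dC_U/dC_A = −r_U/(r_D+r_U) = −k₂/(k₂+k₁·C_A).
Integrating from C_{A0} to C_A: C_U = (0.705/0.480)·ln[(0.705+0.480·1.84)/(0.705+0.480·1.22)] = 1.469·ln(1.588/1.289) = 0.3068 mol/L.
Then C_D = (C_{A0}−C_A) − C_U = 0.6238 − 0.3068 = 0.3169 mol/L.

0.317 mol/L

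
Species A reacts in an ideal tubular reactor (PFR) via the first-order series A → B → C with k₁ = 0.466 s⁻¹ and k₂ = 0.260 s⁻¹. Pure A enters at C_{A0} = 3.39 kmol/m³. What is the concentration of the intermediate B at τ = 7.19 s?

0.914 kmol/m³

Solving the coupled first-order balances gives C_B(τ) = [k₁/(k₂−k₁)]·C_{A0}·(e^(−k₁τ) − e^(−k₂τ)).
e^(−k₁τ) = e^(−0.466×7.19) = e^(−3.351) = 0.03507; e^(−k₂τ) = e^(−1.869) = 0.1542.
C_B = 0.466×3.39/(0.260−0.466) × (0.03507−0.1542) = (-7.669)×(-0.1192) = 0.9137 kmol/m³.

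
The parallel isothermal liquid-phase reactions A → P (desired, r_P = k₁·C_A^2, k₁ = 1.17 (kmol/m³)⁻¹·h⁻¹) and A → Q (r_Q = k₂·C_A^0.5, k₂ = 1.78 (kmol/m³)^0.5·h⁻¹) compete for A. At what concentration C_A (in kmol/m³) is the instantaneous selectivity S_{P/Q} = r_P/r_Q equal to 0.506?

S_{P/Q} = (k₁/k₂)·C_A^1.5 ⇒ C_A = (S·k₂/k₁)^(1/1.5).
= (0.506×1.78/1.17)^(0.6667) = (0.7698)^(0.6667) = 0.840 kmol/m³.

0.840 kmol/m³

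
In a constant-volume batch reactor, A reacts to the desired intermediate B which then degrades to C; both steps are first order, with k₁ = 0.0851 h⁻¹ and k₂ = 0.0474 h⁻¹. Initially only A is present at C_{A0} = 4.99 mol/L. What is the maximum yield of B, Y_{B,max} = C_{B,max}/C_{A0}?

For a first-order series the maximum intermediate yield is C_{B,max}/C_{A0} = (k₁/k₂)^[k₂/(k₂−k₁)].
= (0.0851/0.0474)^(0.0474/(0.0474−0.0851)) = (1.795)^(-1.257) = 0.4791.

0.479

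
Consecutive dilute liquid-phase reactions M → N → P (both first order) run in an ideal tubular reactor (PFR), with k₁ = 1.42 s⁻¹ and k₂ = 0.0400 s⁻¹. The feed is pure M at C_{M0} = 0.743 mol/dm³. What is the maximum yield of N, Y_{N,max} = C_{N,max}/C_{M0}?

For a first-order series the maximum intermediate yield is C_{N,max}/C_{M0} = (k₁/k₂)^[k₂/(k₂−k₁)].
= (1.42/0.0400)^(0.0400/(0.0400−1.42)) = (35.50)^(-0.02899) = 0.9017.

0.902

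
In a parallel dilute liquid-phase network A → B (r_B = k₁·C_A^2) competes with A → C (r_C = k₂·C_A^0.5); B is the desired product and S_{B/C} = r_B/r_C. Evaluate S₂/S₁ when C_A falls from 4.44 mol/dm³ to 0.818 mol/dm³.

S_{B/C} = (k₁/k₂)·C_A^1.5, so S₂/S₁ = (C_{A,2}/C_{A,1})^1.5.
= (0.818/4.44)^1.5 = (0.1842)^1.5 = 0.0791.
Selectivity toward B falls as C_A falls — high-concentration operation is favoured.

0.0791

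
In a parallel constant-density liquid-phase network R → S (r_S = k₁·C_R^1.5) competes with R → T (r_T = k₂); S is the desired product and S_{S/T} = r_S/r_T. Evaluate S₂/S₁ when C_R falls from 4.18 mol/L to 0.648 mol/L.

S_{S/T} = (k₁/k₂)·C_R^1.5, so S₂/S₁ = (C_{R,2}/C_{R,1})^1.5.
= (0.648/4.18)^1.5 = (0.1550)^1.5 = 0.0610.
Selectivity toward S falls as C_R falls — high-concentration operation is favoured.

0.0610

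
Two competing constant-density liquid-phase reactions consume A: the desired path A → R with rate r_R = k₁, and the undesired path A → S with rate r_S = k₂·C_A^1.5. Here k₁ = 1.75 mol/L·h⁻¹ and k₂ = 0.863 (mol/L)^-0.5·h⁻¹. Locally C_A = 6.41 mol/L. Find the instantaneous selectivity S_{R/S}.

S_{R/S} = r_R/r_S = (k₁)/(k₂·C_A^1.5) = (k₁/k₂)·C_A^-1.5.
= (1.75) / (0.863×6.410^1.5) = 1.750/14.01 = 0.125.
The undesired path is higher order in A, so low C_A (CSTR or dilute feed) favours R.

0.125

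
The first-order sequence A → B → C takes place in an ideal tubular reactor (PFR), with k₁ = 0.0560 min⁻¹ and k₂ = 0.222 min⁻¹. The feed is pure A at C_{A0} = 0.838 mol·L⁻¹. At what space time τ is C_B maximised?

Setting dC_B/dτ = 0 gives τ_opt = ln(k₂/k₁)/(k₂−k₁).
= ln(0.222/0.0560)/(0.222−0.0560) = ln(3.964)/0.1660 = 1.377/0.1660 = 8.30 min.

8.30 min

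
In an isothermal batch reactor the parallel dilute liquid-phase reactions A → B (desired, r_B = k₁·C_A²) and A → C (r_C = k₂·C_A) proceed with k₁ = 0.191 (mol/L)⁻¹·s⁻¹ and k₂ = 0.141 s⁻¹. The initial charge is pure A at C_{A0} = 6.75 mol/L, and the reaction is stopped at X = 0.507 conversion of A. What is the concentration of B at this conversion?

2.97 mol/L

C_A = C_{A0}(1−X) = 3.328 mol/L.
Along a PFR/batch, dC_C/dC_A = −r_C/(r_B+r_C) = −k₂/(k₂+k₁·C_A).
Integrating from C_{A0} to C_A: C_C = (0.141/0.191)·ln[(0.141+0.191·6.75)/(0.141+0.191·3.33)] = 0.7382·ln(1.430/0.7766) = 0.4508 mol/L.
Then C_B = (C_{A0}−C_A) − C_C = 3.422 − 0.4508 = 2.971 mol/L.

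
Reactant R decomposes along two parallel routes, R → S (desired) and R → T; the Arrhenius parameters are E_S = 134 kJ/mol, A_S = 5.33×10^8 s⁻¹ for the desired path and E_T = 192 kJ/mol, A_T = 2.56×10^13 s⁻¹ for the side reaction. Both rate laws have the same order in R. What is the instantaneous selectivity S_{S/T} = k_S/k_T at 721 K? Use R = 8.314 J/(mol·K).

Since both paths have the same order in R, the concentration cancels and S_{S/T} = k_S/k_T = (A_S/A_T)·exp[(E_T−E_S)/(RT)].
(E_T−E_S)/(RT) = (192−134)×10³/(8.314×721) = 58000/5994 = 9.676.
k_S/k_T = (5.33×10^8/2.56×10^13)·exp(9.676) = 2.082×10^-5 × 15926 = 0.332.
Since E_S < E_T, lowering the temperature improves selectivity toward S.

0.332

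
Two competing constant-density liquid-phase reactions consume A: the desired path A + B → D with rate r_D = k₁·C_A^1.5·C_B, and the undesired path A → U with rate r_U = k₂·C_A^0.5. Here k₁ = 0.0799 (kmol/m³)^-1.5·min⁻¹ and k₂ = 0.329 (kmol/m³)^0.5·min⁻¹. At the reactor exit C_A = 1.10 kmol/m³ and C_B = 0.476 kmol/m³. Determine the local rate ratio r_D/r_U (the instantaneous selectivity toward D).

0.127

S_{D/U} = r_D/r_U = (k₁·C_A^1.5·C_B)/(k₂·C_A^0.5) = (k₁/k₂)·C_A·C_B.
= (0.0799×1.100^1.5×0.4760) / (0.329×1.100^0.5) = 0.04388/0.3451 = 0.127.
Since the desired path is higher order in A, keeping C_A high (PFR or concentrated feed) favours D.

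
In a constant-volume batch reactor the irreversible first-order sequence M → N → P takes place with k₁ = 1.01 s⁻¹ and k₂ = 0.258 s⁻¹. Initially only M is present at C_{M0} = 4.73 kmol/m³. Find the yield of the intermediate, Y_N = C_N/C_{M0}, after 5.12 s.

0.351

Solving the coupled first-order balances gives C_N(t) = [k₁/(k₂−k₁)]·C_{M0}·(e^(−k₁t) − e^(−k₂t)).
e^(−k₁t) = e^(−1.01×5.12) = e^(−5.171) = 0.005678; e^(−k₂t) = e^(−1.321) = 0.2669.
C_N = 1.01×4.73/(0.258−1.01) × (0.005678−0.2669) = (-6.353)×(-0.2612) = 1.659 kmol/m³.
Y_N = C_N/C_{M0} = 1.659/4.73 = 0.351.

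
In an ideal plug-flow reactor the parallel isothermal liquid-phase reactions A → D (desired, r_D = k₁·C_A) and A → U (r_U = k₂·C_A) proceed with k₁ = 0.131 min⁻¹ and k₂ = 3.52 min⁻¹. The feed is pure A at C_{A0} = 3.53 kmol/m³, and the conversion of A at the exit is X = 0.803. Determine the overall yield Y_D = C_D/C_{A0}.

C_A = C_{A0}(1−X) = 0.6954 kmol/m³.
Both paths are first order in A, so the instantaneous fraction to D is constant: dC_D/d(−C_A) = k₁/(k₁+k₂) = 0.03588.
C_D = 0.03588·(C_{A0}−C_A) = 0.03588×2.835 = 0.102 kmol/m³.
Y_D = C_D/C_{A0} = 0.1017/3.53 = 0.0288.

0.0288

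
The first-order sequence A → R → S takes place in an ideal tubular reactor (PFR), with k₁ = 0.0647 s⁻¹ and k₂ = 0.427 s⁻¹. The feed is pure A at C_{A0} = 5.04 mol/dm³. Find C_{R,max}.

0.545 mol/dm³

At the optimum, C_{R,max}/C_{A0} = (k₁/k₂)^[k₂/(k₂−k₁)].
= (0.0647/0.427)^(0.427/(0.427−0.0647)) = (0.1515)^(1.179) = 0.1082.
C_{R,max} = 0.1082×5.04 = 0.545 mol/dm³.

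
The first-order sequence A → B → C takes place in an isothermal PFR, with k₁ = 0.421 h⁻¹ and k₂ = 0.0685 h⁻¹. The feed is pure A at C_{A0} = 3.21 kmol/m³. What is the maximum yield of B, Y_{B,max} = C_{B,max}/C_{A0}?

At the optimum, C_{B,max}/C_{A0} = (k₁/k₂)^[k₂/(k₂−k₁)].
= (0.421/0.0685)^(0.0685/(0.0685−0.421)) = (6.146)^(-0.1943) = 0.7027.

0.703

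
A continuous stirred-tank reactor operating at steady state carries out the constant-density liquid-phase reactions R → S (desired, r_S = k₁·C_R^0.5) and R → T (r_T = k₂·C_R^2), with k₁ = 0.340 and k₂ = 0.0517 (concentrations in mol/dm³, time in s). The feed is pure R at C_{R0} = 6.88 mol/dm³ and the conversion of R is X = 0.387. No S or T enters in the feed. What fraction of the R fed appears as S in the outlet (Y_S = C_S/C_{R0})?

Exit C_R = C_{R0}(1−X) = 6.88×0.613 = 4.217 mol/dm³.
In a CSTR the entire volume is at exit conditions, so r_S = 0.340×4.217^0.5 = 0.6982 and r_T = 0.0517×4.217^2 = 0.9196.
Fraction of consumed R going to S: r_S/(r_S+r_T) = 0.4316.
C_S = 0.4316·C_{R0}·X = 0.4316×6.88×0.387 = 1.15 mol/dm³; Y_S = C_S/C_{R0} = 0.167.

0.167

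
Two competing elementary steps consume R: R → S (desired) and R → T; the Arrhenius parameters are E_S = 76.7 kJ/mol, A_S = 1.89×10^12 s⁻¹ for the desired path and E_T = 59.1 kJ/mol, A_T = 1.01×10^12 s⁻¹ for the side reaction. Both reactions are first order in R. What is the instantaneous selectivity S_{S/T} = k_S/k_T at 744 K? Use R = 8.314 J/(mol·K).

0.109

k_S/k_T = (A_S/A_T)·exp[−(E_S−E_T)/(RT)] = (A_S/A_T)·exp[(E_T−E_S)/(RT)].
(E_T−E_S)/(RT) = (59.1−76.7)×10³/(8.314×744) = -17600/6186 = -2.845.
k_S/k_T = (1.89×10^12/1.01×10^12)·exp(-2.845) = 1.871 × 0.05812 = 0.109.
Since E_S > E_T, raising the temperature improves selectivity toward S.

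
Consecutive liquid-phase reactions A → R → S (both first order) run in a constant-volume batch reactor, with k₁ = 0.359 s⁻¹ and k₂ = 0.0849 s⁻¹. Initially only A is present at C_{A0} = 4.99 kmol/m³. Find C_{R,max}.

3.19 kmol/m³

For a first-order series the maximum intermediate yield is C_{R,max}/C_{A0} = (k₁/k₂)^[k₂/(k₂−k₁)].
= (0.359/0.0849)^(0.0849/(0.0849−0.359)) = (4.229)^(-0.3097) = 0.6398.
C_{R,max} = 0.6398×4.99 = 3.19 kmol/m³.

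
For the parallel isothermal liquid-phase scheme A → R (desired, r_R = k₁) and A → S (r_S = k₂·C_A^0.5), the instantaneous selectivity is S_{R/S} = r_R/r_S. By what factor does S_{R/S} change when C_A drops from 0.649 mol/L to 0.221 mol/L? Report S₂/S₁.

S_{R/S} = (k₁/k₂)·C_A^-0.5, so S₂/S₁ = (C_{A,2}/C_{A,1})^-0.5.
= (0.221/0.649)^(-0.5) = (0.3405)^(-0.5) = 1.71.
Selectivity toward R rises as C_A falls — low-concentration operation is favoured.

1.71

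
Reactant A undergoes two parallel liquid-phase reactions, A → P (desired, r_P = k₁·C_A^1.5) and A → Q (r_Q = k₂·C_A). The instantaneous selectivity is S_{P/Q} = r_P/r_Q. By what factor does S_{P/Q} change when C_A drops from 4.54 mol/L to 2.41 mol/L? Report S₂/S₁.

0.729

S_{P/Q} = (k₁/k₂)·C_A^0.5, so S₂/S₁ = (C_{A,2}/C_{A,1})^0.5.
= (2.41/4.54)^0.5 = (0.5308)^0.5 = 0.729.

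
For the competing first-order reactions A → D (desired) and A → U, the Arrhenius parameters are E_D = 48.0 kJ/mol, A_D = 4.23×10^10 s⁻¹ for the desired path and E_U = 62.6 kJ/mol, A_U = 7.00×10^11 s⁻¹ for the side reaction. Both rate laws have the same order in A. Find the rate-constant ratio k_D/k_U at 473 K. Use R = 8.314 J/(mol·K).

2.48

k_D/k_U = (A_D/A_U)·exp[−(E_D−E_U)/(RT)] = (A_D/A_U)·exp[(E_U−E_D)/(RT)].
(E_U−E_D)/(RT) = (62.6−48.0)×10³/(8.314×473) = 14600/3933 = 3.713.
k_D/k_U = (4.23×10^10/7.00×10^11)·exp(3.713) = 0.06043 × 40.96 = 2.48.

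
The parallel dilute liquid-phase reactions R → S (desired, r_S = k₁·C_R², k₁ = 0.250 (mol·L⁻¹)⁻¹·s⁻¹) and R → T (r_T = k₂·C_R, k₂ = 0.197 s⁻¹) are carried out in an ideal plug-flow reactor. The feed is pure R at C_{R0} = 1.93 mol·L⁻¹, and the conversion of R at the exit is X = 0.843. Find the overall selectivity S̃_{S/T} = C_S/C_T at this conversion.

C_R = C_{R0}(1−X) = 0.3030 mol·L⁻¹.
Along a PFR/batch, dC_T/dC_R = −r_T/(r_S+r_T) = −k₂/(k₂+k₁·C_R).
Integrating from C_{R0} to C_R: C_T = (0.197/0.250)·ln[(0.197+0.250·1.93)/(0.197+0.250·0.303)] = 0.7880·ln(0.6795/0.2728) = 0.7193 mol·L⁻¹.
Then C_S = (C_{R0}−C_R) − C_T = 1.627 − 0.7193 = 0.9077 mol·L⁻¹.
S̃_{S/T} = C_S/C_T = 0.9077/0.7193 = 1.26.

1.26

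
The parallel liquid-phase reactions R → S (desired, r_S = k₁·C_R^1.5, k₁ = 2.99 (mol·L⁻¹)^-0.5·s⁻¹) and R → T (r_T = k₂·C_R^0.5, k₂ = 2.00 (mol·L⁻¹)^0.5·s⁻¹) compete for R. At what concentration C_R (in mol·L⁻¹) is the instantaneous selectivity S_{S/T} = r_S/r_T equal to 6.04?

S_{S/T} = (k₁/k₂)·C_R ⇒ C_R = S·k₂/k₁.
= 6.04×2.00/2.99 = 4.04 mol·L⁻¹.

4.04 mol·L⁻¹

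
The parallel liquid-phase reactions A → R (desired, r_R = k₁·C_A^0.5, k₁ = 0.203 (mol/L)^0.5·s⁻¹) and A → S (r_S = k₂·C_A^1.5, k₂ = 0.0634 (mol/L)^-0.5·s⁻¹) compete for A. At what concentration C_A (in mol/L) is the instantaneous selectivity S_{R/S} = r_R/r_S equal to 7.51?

0.426 mol/L

S_{R/S} = (k₁/k₂)·C_A⁻¹ ⇒ C_A = (S·k₂/k₁)^(-1).
= (7.51×0.0634/0.203)^(-1) = (2.345)^(-1) = 0.426 mol/L.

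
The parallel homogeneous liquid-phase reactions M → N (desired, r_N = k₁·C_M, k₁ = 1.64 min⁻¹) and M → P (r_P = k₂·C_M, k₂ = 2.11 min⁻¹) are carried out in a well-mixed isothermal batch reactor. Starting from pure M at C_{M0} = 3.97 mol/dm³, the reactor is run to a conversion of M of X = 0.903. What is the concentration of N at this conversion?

C_M = C_{M0}(1−X) = 0.3851 mol/dm³.
Both paths are first order in M, so the instantaneous fraction to N is constant: dC_N/d(−C_M) = k₁/(k₁+k₂) = 0.4373.
C_N = 0.4373·(C_{M0}−C_M) = 0.4373×3.585 = 1.57 mol/dm³.

1.57 mol/dm³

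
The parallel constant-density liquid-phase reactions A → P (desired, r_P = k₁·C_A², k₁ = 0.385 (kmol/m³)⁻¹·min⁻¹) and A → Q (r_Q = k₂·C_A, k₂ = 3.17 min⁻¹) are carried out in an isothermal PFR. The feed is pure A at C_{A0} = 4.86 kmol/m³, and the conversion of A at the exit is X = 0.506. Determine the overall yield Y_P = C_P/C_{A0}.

C_A = C_{A0}(1−X) = 2.401 kmol/m³.
Along a PFR/batch, dC_Q/dC_A = −r_Q/(r_P+r_Q) = −k₂/(k₂+k₁·C_A).
Integrating from C_{A0} to C_A: C_Q = (3.17/0.385)·ln[(3.17+0.385·4.86)/(3.17+0.385·2.40)] = 8.234·ln(5.041/4.094) = 1.713 kmol/m³.
Then C_P = (C_{A0}−C_A) − C_Q = 2.459 − 1.713 = 0.7463 kmol/m³.
Y_P = C_P/C_{A0} = 0.7463/4.86 = 0.154.

0.154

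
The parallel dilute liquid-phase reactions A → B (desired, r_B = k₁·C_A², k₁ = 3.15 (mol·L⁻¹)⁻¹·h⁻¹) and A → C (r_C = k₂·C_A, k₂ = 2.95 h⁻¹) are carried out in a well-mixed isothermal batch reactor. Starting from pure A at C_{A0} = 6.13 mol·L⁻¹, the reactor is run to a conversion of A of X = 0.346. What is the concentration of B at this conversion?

C_A = C_{A0}(1−X) = 4.009 mol·L⁻¹.
Along a PFR/batch, dC_C/dC_A = −r_C/(r_B+r_C) = −k₂/(k₂+k₁·C_A).
Integrating from C_{A0} to C_A: C_C = (2.95/3.15)·ln[(2.95+3.15·6.13)/(2.95+3.15·4.01)] = 0.9365·ln(22.26/15.58) = 0.3342 mol·L⁻¹.
Then C_B = (C_{A0}−C_A) − C_C = 2.121 − 0.3342 = 1.787 mol·L⁻¹.

1.79 mol·L⁻¹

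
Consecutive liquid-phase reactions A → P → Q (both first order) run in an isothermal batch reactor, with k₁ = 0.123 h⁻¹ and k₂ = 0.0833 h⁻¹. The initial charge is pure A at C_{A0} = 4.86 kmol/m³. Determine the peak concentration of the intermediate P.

2.15 kmol/m³

Evaluating C_P at t_opt = ln(k₂/k₁)/(k₂−k₁) gives C_{P,max}/C_{A0} = (k₁/k₂)^[k₂/(k₂−k₁)].
= (0.123/0.0833)^(0.0833/(0.0833−0.123)) = (1.477)^(-2.098) = 0.4414.
C_{P,max} = 0.4414×4.86 = 2.15 kmol/m³.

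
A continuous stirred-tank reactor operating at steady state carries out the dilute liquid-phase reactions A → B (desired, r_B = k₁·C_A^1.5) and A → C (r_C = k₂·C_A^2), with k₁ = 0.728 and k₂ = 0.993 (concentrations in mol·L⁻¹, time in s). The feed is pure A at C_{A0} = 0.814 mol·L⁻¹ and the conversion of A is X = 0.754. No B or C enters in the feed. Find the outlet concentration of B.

Exit C_A = C_{A0}(1−X) = 0.814×0.246 = 0.2002 mol·L⁻¹.
Rates in a CSTR are evaluated at the outlet concentration: r_B = 0.728×0.2002^1.5 = 0.06523, r_C = 0.993×0.2002^2 = 0.03982.
Fraction of consumed A going to B: r_B/(r_B+r_C) = 0.6210.
C_B = 0.6210·C_{A0}·X = 0.6210×0.814×0.754 = 0.381 mol·L⁻¹.

0.381 mol·L⁻¹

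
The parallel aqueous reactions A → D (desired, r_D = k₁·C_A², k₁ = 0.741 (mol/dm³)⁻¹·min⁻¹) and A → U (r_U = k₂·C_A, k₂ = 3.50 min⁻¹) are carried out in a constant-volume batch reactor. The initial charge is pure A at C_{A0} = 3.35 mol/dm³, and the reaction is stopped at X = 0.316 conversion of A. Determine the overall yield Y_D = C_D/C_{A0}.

C_A = C_{A0}(1−X) = 2.291 mol/dm³.
Along a PFR/batch, dC_U/dC_A = −r_U/(r_D+r_U) = −k₂/(k₂+k₁·C_A).
Integrating from C_{A0} to C_A: C_U = (3.50/0.741)·ln[(3.50+0.741·3.35)/(3.50+0.741·2.29)] = 4.723·ln(5.982/5.198) = 0.6639 mol/dm³.
Then C_D = (C_{A0}−C_A) − C_U = 1.059 − 0.6639 = 0.3947 mol/dm³.
Y_D = C_D/C_{A0} = 0.3947/3.35 = 0.118.

0.118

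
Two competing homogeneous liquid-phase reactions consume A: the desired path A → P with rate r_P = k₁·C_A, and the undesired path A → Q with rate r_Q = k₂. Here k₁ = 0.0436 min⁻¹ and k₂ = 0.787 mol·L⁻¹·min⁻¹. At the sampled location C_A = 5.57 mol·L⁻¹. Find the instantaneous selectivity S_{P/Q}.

S_{P/Q} = r_P/r_Q = (k₁·C_A)/(k₂) = (k₁/k₂)·C_A.
= (0.0436×5.570) / (0.787) = 0.2429/0.7870 = 0.309.
Since the desired path is higher order in A, keeping C_A high (PFR or concentrated feed) favours P.

0.309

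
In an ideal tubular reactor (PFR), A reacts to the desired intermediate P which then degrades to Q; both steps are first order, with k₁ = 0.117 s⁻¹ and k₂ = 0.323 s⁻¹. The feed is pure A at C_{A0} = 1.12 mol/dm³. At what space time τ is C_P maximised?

For first-order series the maximum of C_P occurs at τ_opt = ln(k₂/k₁)/(k₂−k₁).
= ln(0.323/0.117)/(0.323−0.117) = ln(2.761)/0.2060 = 1.015/0.2060 = 4.93 s.

4.93 s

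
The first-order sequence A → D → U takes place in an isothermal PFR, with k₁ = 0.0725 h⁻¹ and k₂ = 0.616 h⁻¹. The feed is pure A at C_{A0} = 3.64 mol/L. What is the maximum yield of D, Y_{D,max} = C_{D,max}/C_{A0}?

At the optimum, C_{D,max}/C_{A0} = (k₁/k₂)^[k₂/(k₂−k₁)].
= (0.0725/0.616)^(0.616/(0.616−0.0725)) = (0.1177)^(1.133) = 0.08847.

0.0885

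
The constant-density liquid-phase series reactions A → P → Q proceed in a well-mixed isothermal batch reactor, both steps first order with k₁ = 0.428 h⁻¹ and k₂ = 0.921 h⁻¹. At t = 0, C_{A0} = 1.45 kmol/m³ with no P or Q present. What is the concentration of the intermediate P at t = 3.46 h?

0.234 kmol/m³

Solving the coupled first-order balances gives C_P(t) = [k₁/(k₂−k₁)]·C_{A0}·(e^(−k₁t) − e^(−k₂t)).
e^(−k₁t) = e^(−0.428×3.46) = e^(−1.481) = 0.2274; e^(−k₂t) = e^(−3.187) = 0.04131.
C_P = 0.428×1.45/(0.921−0.428) × (0.2274−0.04131) = 1.259×0.1861 = 0.2343 kmol/m³.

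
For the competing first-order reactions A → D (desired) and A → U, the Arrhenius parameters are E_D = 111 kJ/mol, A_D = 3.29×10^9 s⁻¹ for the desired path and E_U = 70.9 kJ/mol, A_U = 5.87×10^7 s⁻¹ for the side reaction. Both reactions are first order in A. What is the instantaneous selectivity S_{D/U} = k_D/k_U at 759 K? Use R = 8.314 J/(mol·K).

k_D/k_U = (A_D/A_U)·exp[−(E_D−E_U)/(RT)] = (A_D/A_U)·exp[(E_U−E_D)/(RT)].
(E_U−E_D)/(RT) = (70.9−111)×10³/(8.314×759) = -40100/6310 = -6.355.
k_D/k_U = (3.29×10^9/5.87×10^7)·exp(-6.355) = 56.05 × 0.001739 = 0.0974.
Since E_D > E_U, raising the temperature improves selectivity toward D.

0.0974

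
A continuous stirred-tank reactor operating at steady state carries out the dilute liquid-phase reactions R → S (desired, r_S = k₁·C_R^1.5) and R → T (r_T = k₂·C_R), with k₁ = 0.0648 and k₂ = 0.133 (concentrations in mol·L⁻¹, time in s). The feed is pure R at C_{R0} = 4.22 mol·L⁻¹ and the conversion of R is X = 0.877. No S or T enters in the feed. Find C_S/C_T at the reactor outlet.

Exit C_R = C_{R0}(1−X) = 4.22×0.123 = 0.5191 mol·L⁻¹.
Rates in a CSTR are evaluated at the outlet concentration: r_S = 0.0648×0.5191^1.5 = 0.02423, r_T = 0.133×0.5191 = 0.06903.
Overall selectivity = C_S/C_T = r_Sτ/(r_Tτ) = r_S/r_T = 0.351.

0.351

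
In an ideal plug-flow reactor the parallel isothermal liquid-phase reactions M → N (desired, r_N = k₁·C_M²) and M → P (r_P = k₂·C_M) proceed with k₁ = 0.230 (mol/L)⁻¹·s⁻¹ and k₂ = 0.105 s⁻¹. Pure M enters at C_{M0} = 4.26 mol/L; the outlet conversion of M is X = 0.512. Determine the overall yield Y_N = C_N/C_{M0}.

0.445

C_M = C_{M0}(1−X) = 2.079 mol/L.
Along a PFR/batch, dC_P/dC_M = −r_P/(r_N+r_P) = −k₂/(k₂+k₁·C_M).
Integrating from C_{M0} to C_M: C_P = (0.105/0.230)·ln[(0.105+0.230·4.26)/(0.105+0.230·2.08)] = 0.4565·ln(1.085/0.5831) = 0.2834 mol/L.
Then C_N = (C_{M0}−C_M) − C_P = 2.181 − 0.2834 = 1.898 mol/L.
Y_N = C_N/C_{M0} = 1.898/4.26 = 0.445.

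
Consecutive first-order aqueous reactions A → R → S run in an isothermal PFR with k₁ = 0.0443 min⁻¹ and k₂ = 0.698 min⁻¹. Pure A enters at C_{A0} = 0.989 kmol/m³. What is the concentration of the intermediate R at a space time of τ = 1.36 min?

0.0372 kmol/m³

For first-order series with pure A initially, C_R(τ) = k₁C_{A0}/(k₂−k₁)·(e^(−k₁τ) − e^(−k₂τ)).
e^(−k₁τ) = e^(−0.0443×1.36) = e^(−0.06025) = 0.9415; e^(−k₂τ) = e^(−0.9493) = 0.3870.
C_R = 0.0443×0.989/(0.698−0.0443) × (0.9415−0.3870) = 0.06702×0.5545 = 0.03716 kmol/m³.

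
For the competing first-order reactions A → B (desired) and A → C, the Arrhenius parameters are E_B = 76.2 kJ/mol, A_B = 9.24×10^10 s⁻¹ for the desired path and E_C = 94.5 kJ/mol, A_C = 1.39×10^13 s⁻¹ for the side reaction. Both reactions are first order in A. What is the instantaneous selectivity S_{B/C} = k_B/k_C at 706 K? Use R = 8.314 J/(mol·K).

Since both paths have the same order in A, the concentration cancels and S_{B/C} = k_B/k_C = (A_B/A_C)·exp[(E_C−E_B)/(RT)].
(E_C−E_B)/(RT) = (94.5−76.2)×10³/(8.314×706) = 18300/5870 = 3.118.
k_B/k_C = (9.24×10^10/1.39×10^13)·exp(3.118) = 0.006647 × 22.59 = 0.150.

0.150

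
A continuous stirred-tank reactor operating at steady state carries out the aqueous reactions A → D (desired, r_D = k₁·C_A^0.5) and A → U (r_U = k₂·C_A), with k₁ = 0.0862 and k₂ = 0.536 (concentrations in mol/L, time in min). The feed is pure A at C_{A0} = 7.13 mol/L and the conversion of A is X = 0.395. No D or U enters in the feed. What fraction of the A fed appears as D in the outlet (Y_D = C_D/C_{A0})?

0.0284

Exit C_A = C_{A0}(1−X) = 7.13×0.605 = 4.314 mol/L.
In a CSTR the entire volume is at exit conditions, so r_D = 0.0862×4.314^0.5 = 0.1790 and r_U = 0.536×4.314 = 2.312.
Fraction of consumed A going to D: r_D/(r_D+r_U) = 0.07187.
C_D = 0.07187·C_{A0}·X = 0.07187×7.13×0.395 = 0.202 mol/L; Y_D = C_D/C_{A0} = 0.0284.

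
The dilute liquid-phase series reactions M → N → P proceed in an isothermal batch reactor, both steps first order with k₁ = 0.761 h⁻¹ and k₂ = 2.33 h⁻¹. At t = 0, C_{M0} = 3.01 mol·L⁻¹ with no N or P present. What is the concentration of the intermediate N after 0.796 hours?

0.568 mol·L⁻¹

Solving the coupled first-order balances gives C_N(t) = [k₁/(k₂−k₁)]·C_{M0}·(e^(−k₁t) − e^(−k₂t)).
e^(−k₁t) = e^(−0.761×0.796) = e^(−0.6058) = 0.5457; e^(−k₂t) = e^(−1.855) = 0.1565.
C_N = 0.761×3.01/(2.33−0.761) × (0.5457−0.1565) = 1.460×0.3892 = 0.5681 mol·L⁻¹.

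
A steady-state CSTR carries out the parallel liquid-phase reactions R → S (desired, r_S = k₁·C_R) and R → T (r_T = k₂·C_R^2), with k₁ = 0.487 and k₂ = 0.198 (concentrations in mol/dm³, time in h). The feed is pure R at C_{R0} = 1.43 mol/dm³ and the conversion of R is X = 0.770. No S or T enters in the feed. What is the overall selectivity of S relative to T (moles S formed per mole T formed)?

Exit C_R = C_{R0}(1−X) = 1.43×0.230 = 0.3289 mol/dm³.
Rates in a CSTR are evaluated at the outlet concentration: r_S = 0.487×0.3289 = 0.1602, r_T = 0.198×0.3289^2 = 0.02142.
Overall selectivity = C_S/C_T = r_Sτ/(r_Tτ) = r_S/r_T = 7.48.

7.48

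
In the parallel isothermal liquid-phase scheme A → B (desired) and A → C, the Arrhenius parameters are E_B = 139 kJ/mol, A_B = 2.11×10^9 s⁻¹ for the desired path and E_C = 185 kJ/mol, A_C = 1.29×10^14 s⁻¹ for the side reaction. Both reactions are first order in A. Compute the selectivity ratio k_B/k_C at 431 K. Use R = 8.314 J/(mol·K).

Since both paths have the same order in A, the concentration cancels and S_{B/C} = k_B/k_C = (A_B/A_C)·exp[(E_C−E_B)/(RT)].
(E_C−E_B)/(RT) = (185−139)×10³/(8.314×431) = 46000/3583 = 12.84.
k_B/k_C = (2.11×10^9/1.29×10^14)·exp(12.84) = 1.636×10^-5 × 3.759×10^5 = 6.15.
Since E_B < E_C, lowering the temperature improves selectivity toward B.

6.15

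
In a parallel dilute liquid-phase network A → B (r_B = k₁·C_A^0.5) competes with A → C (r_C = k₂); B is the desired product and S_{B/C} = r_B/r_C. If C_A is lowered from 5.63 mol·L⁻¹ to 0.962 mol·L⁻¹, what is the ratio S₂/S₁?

0.413

S_{B/C} = (k₁/k₂)·C_A^0.5, so S₂/S₁ = (C_{A,2}/C_{A,1})^0.5.
= (0.962/5.63)^0.5 = (0.1709)^0.5 = 0.413.
Selectivity toward B falls as C_A falls — high-concentration operation is favoured.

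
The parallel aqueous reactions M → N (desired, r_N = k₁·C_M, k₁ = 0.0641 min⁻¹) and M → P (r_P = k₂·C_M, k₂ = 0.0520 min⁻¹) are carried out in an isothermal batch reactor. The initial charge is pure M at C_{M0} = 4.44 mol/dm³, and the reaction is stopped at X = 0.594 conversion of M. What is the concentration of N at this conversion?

C_M = C_{M0}(1−X) = 1.803 mol/dm³.
Both paths are first order in M, so the instantaneous fraction to N is constant: dC_N/d(−C_M) = k₁/(k₁+k₂) = 0.5521.
C_N = 0.5521·(C_{M0}−C_M) = 0.5521×2.637 = 1.46 mol/dm³.

1.46 mol/dm³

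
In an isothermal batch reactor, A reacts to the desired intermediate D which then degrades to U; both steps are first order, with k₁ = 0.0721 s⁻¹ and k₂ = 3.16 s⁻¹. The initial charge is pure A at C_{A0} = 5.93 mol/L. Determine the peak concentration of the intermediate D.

0.124 mol/L

For a first-order series the maximum intermediate yield is C_{D,max}/C_{A0} = (k₁/k₂)^[k₂/(k₂−k₁)].
= (0.0721/3.16)^(3.16/(3.16−0.0721)) = (0.02282)^(1.023) = 0.02089.
C_{D,max} = 0.02089×5.93 = 0.124 mol/L.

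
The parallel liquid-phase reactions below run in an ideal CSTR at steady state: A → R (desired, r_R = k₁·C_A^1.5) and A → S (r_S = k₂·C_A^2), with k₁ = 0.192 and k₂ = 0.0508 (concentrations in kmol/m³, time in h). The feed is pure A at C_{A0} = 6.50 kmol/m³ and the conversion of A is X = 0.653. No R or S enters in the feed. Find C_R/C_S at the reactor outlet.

2.52

Exit C_A = C_{A0}(1−X) = 6.50×0.347 = 2.255 kmol/m³.
A CSTR operates uniformly at the exit composition, giving r_R = 0.6504 and r_S = 0.2584 (each k·C_A^n at C_A = 2.255).
Overall selectivity = C_R/C_S = r_Rτ/(r_Sτ) = r_R/r_S = 2.52.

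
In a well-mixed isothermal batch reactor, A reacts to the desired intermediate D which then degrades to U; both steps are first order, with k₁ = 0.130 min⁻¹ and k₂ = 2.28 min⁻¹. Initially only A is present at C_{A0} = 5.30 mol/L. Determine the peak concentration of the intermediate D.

0.254 mol/L

At the optimum, C_{D,max}/C_{A0} = (k₁/k₂)^[k₂/(k₂−k₁)].
= (0.130/2.28)^(2.28/(2.28−0.130)) = (0.05702)^(1.060) = 0.04795.
C_{D,max} = 0.04795×5.30 = 0.254 mol/L.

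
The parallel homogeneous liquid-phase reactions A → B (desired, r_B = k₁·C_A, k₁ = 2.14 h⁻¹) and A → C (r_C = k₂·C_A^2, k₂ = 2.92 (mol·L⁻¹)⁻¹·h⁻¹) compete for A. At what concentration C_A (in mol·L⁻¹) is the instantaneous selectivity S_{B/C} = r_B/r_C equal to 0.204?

3.59 mol·L⁻¹

S_{B/C} = (k₁/k₂)·C_A⁻¹ ⇒ C_A = (S·k₂/k₁)^(-1).
= (0.204×2.92/2.14)^(-1) = (0.2784)^(-1) = 3.59 mol·L⁻¹.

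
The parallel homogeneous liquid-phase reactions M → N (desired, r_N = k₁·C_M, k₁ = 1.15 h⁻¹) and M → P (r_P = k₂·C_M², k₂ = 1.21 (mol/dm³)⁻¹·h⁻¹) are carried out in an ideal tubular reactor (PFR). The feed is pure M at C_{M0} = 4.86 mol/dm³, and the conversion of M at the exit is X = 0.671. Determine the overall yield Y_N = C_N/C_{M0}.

C_M = C_{M0}(1−X) = 1.599 mol/dm³.
Along a PFR/batch, dC_N/dC_M = −r_N/(r_N+r_P) = −k₁/(k₁+k₂·C_M).
Integrating from C_{M0} to C_M: C_N = (1.15/1.21)·ln[(1.15+1.21·4.86)/(1.15+1.21·1.60)] = 0.9504·ln(7.031/3.085) = 0.7830 mol/dm³.
Y_N = C_N/C_{M0} = 0.7830/4.86 = 0.161.

0.161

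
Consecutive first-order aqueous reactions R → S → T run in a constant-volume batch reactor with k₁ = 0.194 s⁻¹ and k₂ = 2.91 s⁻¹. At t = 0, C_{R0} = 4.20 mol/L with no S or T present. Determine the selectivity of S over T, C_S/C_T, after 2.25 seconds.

0.150

The intermediate concentration in a first-order A→B→C sequence is C_S = k₁C_{R0}(e^(−k₁t) − e^(−k₂t))/(k₂−k₁).
e^(−k₁t) = e^(−0.194×2.25) = e^(−0.4365) = 0.6463; e^(−k₂t) = e^(−6.548) = 0.001434.
C_S = 0.194×4.20/(2.91−0.194) × (0.6463−0.001434) = 0.3000×0.6449 = 0.1935 mol/L.
C_R = C_{R0}e^(−k₁t) = 2.714 mol/L, so C_T = C_{R0}−C_R−C_S = 1.292 mol/L; C_S/C_T = 0.150.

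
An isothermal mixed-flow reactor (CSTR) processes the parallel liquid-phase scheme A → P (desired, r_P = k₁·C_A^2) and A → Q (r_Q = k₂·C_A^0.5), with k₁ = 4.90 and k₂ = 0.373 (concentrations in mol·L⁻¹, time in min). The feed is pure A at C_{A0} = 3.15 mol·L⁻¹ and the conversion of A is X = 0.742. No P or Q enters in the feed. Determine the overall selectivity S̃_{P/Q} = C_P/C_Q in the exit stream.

Exit C_A = C_{A0}(1−X) = 3.15×0.258 = 0.8127 mol·L⁻¹.
Rates in a CSTR are evaluated at the outlet concentration: r_P = 4.90×0.8127^2 = 3.236, r_Q = 0.373×0.8127^0.5 = 0.3363.
Overall selectivity = C_P/C_Q = r_Pτ/(r_Qτ) = r_P/r_Q = 9.62.

9.62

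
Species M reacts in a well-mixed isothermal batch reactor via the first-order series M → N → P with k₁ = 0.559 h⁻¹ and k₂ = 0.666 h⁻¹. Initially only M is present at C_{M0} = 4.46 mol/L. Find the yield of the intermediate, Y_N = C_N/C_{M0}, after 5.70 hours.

0.0986

The intermediate concentration in a first-order A→B→C sequence is C_N = k₁C_{M0}(e^(−k₁t) − e^(−k₂t))/(k₂−k₁).
e^(−k₁t) = e^(−0.559×5.70) = e^(−3.186) = 0.04132; e^(−k₂t) = e^(−3.796) = 0.02246.
C_N = 0.559×4.46/(0.666−0.559) × (0.04132−0.02246) = 23.30×0.01887 = 0.4396 mol/L.
Y_N = C_N/C_{M0} = 0.4396/4.46 = 0.0986.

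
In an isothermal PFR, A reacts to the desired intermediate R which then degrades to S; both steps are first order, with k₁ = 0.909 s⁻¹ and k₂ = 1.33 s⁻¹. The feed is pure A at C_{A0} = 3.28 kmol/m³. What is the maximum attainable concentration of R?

Evaluating C_R at τ_opt = ln(k₂/k₁)/(k₂−k₁) gives C_{R,max}/C_{A0} = (k₁/k₂)^[k₂/(k₂−k₁)].
= (0.909/1.33)^(1.33/(1.33−0.909)) = (0.6835)^(3.159) = 0.3005.
C_{R,max} = 0.3005×3.28 = 0.986 kmol/m³.

0.986 kmol/m³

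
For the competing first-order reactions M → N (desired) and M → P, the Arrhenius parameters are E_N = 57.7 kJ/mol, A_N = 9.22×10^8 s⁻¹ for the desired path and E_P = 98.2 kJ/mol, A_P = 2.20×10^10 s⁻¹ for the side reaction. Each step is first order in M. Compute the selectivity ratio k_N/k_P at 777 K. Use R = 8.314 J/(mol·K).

22.1

With equal orders, S_{N/P} = k_N/k_P = (A_N/A_P)·exp[(E_P−E_N)/(RT)].
(E_P−E_N)/(RT) = (98.2−57.7)×10³/(8.314×777) = 40500/6460 = 6.269.
k_N/k_P = (9.22×10^8/2.20×10^10)·exp(6.269) = 0.04191 × 528.1 = 22.1.
Since E_N < E_P, lowering the temperature improves selectivity toward N.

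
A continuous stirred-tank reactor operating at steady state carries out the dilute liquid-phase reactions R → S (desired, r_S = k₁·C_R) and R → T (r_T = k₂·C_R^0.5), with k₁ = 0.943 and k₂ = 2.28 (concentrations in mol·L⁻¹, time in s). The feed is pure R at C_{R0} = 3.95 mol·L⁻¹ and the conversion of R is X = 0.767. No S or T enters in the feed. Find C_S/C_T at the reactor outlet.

0.397

Exit C_R = C_{R0}(1−X) = 3.95×0.233 = 0.9204 mol·L⁻¹.
A CSTR operates uniformly at the exit composition, giving r_S = 0.8679 and r_T = 2.187 (each k·C_R^n at C_R = 0.9204).
Overall selectivity = C_S/C_T = r_Sτ/(r_Tτ) = r_S/r_T = 0.397.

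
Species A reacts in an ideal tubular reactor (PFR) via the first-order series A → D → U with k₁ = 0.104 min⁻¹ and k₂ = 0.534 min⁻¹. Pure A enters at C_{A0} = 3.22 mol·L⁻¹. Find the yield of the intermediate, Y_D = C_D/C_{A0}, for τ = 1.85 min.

For first-order series with pure A initially, C_D(τ) = k₁C_{A0}/(k₂−k₁)·(e^(−k₁τ) − e^(−k₂τ)).
e^(−k₁τ) = e^(−0.104×1.85) = e^(−0.1924) = 0.8250; e^(−k₂τ) = e^(−0.9879) = 0.3724.
C_D = 0.104×3.22/(0.534−0.104) × (0.8250−0.3724) = 0.7788×0.4526 = 0.3525 mol·L⁻¹.
Y_D = C_D/C_{A0} = 0.3525/3.22 = 0.109.

0.109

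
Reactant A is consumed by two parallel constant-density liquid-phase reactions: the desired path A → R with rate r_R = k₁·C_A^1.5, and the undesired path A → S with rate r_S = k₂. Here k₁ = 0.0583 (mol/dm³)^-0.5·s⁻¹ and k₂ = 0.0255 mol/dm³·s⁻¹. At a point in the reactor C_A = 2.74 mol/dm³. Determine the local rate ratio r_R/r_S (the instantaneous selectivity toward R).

S_{R/S} = r_R/r_S = (k₁·C_A^1.5)/(k₂) = (k₁/k₂)·C_A^1.5.
= (0.0583×2.740^1.5) / (0.0255) = 0.2644/0.02550 = 10.4.
Since the desired path is higher order in A, keeping C_A high (PFR or concentrated feed) favours R.

10.4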